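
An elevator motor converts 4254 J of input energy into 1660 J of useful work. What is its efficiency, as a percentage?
η = W_out/W_in = 1660/4254 = 39.02%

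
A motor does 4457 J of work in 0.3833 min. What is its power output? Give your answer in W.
Convert to SI: W = 4457.0 J, t = 22.998 s
P = W/t = 4457.0/22.998 = 193.8 W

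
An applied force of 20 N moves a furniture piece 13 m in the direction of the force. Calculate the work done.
W = F·d = (20)(13) = 260.0 J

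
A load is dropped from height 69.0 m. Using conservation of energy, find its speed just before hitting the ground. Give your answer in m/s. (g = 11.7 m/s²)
mgh = ½mv² ⇒ v = √(2gh) = √(2·11.7·69.0) = 40.18 m/s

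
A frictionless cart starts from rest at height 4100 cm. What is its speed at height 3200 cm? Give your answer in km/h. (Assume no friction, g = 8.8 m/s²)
Convert to SI: h₁−h₂ = 9.0 m
mgh₁ = mgh₂ + ½mv² ⇒ v = √(2g(h₁−h₂)) = √(2·8.8·9.0) = 12.5857 m/s = 45.31 km/h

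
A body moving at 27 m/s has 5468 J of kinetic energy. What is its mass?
m = 2·KE/v² = 2·5468/(27)² = 15.0 kg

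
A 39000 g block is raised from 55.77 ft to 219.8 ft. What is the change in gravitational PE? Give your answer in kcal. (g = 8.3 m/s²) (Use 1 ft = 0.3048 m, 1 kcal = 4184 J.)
Convert to SI: m = 39.0 kg, Δh = 49.9963 m
ΔPE = mgΔh = (39.0)(8.3)(49.9963) = 16183.8 J = 3.868 kcal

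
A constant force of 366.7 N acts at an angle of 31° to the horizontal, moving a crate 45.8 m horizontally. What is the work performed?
W = F·d·cosθ = (366.7)(45.8)cos(31°) = 14400 J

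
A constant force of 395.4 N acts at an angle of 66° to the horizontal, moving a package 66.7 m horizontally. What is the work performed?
W = F·d·cosθ = (395.4)(66.7)cos(66°) = 10730 J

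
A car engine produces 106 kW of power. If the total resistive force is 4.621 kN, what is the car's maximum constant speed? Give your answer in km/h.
Convert to SI: F = 4621.0 N
P = Fv ⇒ v = P/F = 106000 W/4621.0 N = 22.9388 m/s = 82.58 km/h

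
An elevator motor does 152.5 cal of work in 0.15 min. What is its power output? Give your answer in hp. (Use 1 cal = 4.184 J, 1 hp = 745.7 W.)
Convert to SI: W = 638.06 J, t = 9.0 s
P = W/t = 638.06/9.0 = 70.8956 W = 0.09507 hp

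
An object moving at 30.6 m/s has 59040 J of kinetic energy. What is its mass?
m = 2·KE/v² = 2·59040/(30.6)² = 126.1 kg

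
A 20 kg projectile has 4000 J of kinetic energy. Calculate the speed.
v = √(2·KE/m) = √(2·4000/20) = 20.0 m/s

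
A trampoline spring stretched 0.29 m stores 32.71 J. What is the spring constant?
k = 2·PE/x² = 2·32.71/(0.29)² = 777.9 N/m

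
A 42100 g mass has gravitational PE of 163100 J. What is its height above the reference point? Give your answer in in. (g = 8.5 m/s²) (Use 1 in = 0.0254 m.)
Convert to SI: m = 42.1 kg, PE = 163100 J
h = PE/(mg) = 163100/(42.1·8.5) = 455.778 m = 17940 in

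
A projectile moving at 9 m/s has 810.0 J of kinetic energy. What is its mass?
m = 2·KE/v² = 2·810.0/(9)² = 20.0 kg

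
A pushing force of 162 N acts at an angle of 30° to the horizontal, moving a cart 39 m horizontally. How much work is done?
W = F·d·cosθ = (162)(39)cos(30°) = 5472 J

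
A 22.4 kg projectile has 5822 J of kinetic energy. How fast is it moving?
v = √(2·KE/m) = √(2·5822/22.4) = 22.8 m/s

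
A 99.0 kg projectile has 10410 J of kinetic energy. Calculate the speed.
v = √(2·KE/m) = √(2·10410/99.0) = 14.5 m/s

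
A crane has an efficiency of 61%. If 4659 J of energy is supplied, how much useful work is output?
W_out = η·W_in = 0.61·4659 = 2841.99 J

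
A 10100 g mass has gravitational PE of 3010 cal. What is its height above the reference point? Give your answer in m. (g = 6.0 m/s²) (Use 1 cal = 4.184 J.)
Convert to SI: m = 10.1 kg, PE = 12593.8 J
h = PE/(mg) = 12593.8/(10.1·6.0) = 207.8 m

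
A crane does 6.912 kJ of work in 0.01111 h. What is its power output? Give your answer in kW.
Convert to SI: W = 6912.0 J, t = 39.996 s
P = W/t = 6912.0/39.996 = 172.817 W = 0.1728 kW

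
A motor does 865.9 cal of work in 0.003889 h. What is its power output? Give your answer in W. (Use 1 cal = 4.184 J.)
Convert to SI: W = 3622.93 J, t = 14.0004 s
P = W/t = 3622.93/14.0004 = 258.8 W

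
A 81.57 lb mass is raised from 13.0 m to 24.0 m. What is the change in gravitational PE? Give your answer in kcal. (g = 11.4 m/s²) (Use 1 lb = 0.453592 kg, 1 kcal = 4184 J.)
Convert to SI: m = 36.9995 kg, Δh = 11.0 m
ΔPE = mgΔh = (36.9995)(11.4)(11.0) = 4639.74 J = 1.109 kcal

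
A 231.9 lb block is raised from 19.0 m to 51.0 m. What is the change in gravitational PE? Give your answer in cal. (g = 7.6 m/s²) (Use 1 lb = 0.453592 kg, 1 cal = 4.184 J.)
Convert to SI: m = 105.188 kg, Δh = 32.0 m
ΔPE = mgΔh = (105.188)(7.6)(32.0) = 25581.7 J = 6114 cal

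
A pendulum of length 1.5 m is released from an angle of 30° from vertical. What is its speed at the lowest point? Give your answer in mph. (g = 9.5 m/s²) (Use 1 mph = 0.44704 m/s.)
h = L(1 − cosθ) = 1.5(1 − cos30°) = 0.200962 m
v = √(2gh) = √(2·9.5·0.200962) = 1.95404 m/s = 4.371 mph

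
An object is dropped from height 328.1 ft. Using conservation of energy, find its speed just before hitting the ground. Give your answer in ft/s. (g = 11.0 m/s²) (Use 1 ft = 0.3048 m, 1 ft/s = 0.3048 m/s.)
Convert to SI: h = 100.005 m
mgh = ½mv² ⇒ v = √(2gh) = √(2·11.0·100.005) = 46.9053 m/s = 153.9 ft/s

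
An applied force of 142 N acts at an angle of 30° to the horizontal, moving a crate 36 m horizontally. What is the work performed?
W = F·d·cosθ = (142)(36)cos(30°) = 4427 J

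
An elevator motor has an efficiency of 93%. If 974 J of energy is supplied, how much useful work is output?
W_out = η·W_in = 0.93·974 = 905.82 J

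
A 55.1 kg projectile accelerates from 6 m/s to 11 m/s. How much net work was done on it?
W = ΔKE = ½m(v₂² − v₁²) = ½(55.1)(11² − 6²) = 2341.75 J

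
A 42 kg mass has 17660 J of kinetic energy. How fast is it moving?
v = √(2·KE/m) = √(2·17660/42) = 29.0 m/s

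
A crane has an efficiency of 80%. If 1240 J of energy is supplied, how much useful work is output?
W_out = η·W_in = 0.8·1240 = 992.0 J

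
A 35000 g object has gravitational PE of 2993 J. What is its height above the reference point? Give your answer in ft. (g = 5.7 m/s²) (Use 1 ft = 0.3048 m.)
Convert to SI: m = 35.0 kg, PE = 2993.0 J
h = PE/(mg) = 2993.0/(35.0·5.7) = 15.0025 m = 49.22 ft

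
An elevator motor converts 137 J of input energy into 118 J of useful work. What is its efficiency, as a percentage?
η = W_out/W_in = 118/137 = 86.13%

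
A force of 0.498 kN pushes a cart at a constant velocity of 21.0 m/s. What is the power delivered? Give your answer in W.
Convert to SI: F = 498.0 N, v = 21.0 m/s
P = Fv = (498.0)(21.0) = 10460 W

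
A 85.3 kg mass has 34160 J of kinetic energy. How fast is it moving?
v = √(2·KE/m) = √(2·34160/85.3) = 28.3 m/s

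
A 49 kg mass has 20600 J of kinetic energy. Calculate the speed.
v = √(2·KE/m) = √(2·20600/49) = 29.0 m/s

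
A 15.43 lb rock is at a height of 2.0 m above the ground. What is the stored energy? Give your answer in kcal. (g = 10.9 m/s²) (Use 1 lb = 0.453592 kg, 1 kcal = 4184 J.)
Convert to SI: m = 6.99892 kg, h = 2.0 m
PE = mgh = (6.99892)(10.9)(2.0) = 152.577 J = 0.03647 kcal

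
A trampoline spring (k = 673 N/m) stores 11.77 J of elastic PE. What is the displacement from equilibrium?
x = √(2·PE/k) = √(2·11.77/673) = 0.187 m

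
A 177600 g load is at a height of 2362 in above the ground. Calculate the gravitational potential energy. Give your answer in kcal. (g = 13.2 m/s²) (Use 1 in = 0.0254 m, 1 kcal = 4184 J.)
Convert to SI: m = 177.6 kg, h = 59.9948 m
PE = mgh = (177.6)(13.2)(59.9948) = 140647 J = 33.62 kcal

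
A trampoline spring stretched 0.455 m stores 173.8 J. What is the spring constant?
k = 2·PE/x² = 2·173.8/(0.455)² = 1679 N/m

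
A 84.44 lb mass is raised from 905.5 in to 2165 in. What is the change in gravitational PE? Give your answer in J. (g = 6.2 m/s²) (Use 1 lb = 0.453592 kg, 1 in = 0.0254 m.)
Convert to SI: m = 38.3013 kg, Δh = 31.9913 m
ΔPE = mgΔh = (38.3013)(6.2)(31.9913) = 7597 J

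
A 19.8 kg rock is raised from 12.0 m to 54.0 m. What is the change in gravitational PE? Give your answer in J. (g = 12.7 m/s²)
ΔPE = mgΔh = (19.8)(12.7)(42.0) = 10560 J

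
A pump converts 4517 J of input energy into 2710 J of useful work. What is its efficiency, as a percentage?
η = W_out/W_in = 2710/4517 = 60.0%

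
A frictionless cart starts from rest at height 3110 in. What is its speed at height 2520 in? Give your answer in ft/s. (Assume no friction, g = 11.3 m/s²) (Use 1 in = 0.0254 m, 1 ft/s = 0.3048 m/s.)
Convert to SI: h₁−h₂ = 14.986 m
mgh₁ = mgh₂ + ½mv² ⇒ v = √(2g(h₁−h₂)) = √(2·11.3·14.986) = 18.4034 m/s = 60.38 ft/s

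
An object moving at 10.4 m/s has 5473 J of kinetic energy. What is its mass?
m = 2·KE/v² = 2·5473/(10.4)² = 101.2 kg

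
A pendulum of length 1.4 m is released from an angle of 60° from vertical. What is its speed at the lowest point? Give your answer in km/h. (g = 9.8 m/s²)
h = L(1 − cosθ) = 1.4(1 − cos60°) = 0.7 m
v = √(2gh) = √(2·9.8·0.7) = 3.70405 m/s = 13.33 km/h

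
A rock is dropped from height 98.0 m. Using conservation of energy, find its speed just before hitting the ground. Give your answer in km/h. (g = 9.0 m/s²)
mgh = ½mv² ⇒ v = √(2gh) = √(2·9.0·98.0) = 42.0 m/s = 151.2 km/h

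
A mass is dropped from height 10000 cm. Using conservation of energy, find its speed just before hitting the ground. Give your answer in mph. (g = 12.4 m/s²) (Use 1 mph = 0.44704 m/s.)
Convert to SI: h = 100.0 m
mgh = ½mv² ⇒ v = √(2gh) = √(2·12.4·100.0) = 49.7996 m/s = 111.4 mph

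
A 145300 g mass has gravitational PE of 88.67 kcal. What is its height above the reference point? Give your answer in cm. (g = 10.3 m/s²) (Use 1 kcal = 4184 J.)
Convert to SI: m = 145.3 kg, PE = 370995 J
h = PE/(mg) = 370995/(145.3·10.3) = 247.894 m = 24790 cm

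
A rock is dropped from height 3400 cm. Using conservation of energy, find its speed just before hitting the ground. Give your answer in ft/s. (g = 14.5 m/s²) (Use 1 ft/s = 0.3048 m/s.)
Convert to SI: h = 34.0 m
mgh = ½mv² ⇒ v = √(2gh) = √(2·14.5·34.0) = 31.4006 m/s = 103.0 ft/s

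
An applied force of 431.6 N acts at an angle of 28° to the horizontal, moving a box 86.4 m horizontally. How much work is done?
W = F·d·cosθ = (431.6)(86.4)cos(28°) = 32930 J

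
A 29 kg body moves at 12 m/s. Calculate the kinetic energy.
KE = ½mv² = ½(29)(12)² = 2088.0 J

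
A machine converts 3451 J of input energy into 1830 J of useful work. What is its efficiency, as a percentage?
η = W_out/W_in = 1830/3451 = 53.03%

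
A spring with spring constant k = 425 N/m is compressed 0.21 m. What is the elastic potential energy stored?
PE = ½kx² = ½(425)(0.21)² = 9.371 J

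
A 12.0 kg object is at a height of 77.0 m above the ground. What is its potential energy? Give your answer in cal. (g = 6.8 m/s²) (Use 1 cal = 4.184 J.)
PE = mgh = (12.0)(6.8)(77.0) = 6283.2 J = 1502 cal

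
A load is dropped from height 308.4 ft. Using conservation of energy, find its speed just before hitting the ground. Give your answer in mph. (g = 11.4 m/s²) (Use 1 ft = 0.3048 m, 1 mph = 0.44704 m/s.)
Convert to SI: h = 94.0003 m
mgh = ½mv² ⇒ v = √(2gh) = √(2·11.4·94.0003) = 46.2948 m/s = 103.6 mph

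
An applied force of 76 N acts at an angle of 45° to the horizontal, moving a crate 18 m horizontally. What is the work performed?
W = F·d·cosθ = (76)(18)cos(45°) = 967.3 J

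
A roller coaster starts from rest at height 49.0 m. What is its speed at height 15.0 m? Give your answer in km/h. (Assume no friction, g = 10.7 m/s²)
mgh₁ = mgh₂ + ½mv² ⇒ v = √(2g(h₁−h₂)) = √(2·10.7·34.0) = 26.9741 m/s = 97.11 km/h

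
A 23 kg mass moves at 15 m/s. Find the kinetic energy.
KE = ½mv² = ½(23)(15)² = 2587.5 J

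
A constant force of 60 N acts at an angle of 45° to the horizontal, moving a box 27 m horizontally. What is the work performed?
W = F·d·cosθ = (60)(27)cos(45°) = 1146 J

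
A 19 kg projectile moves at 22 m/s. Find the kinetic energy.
KE = ½mv² = ½(19)(22)² = 4598.0 J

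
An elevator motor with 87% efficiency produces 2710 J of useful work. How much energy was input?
W_in = W_out/η = 2710/0.87 = 3115 J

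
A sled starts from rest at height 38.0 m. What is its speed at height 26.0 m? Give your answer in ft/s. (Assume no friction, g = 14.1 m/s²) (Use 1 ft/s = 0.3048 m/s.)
mgh₁ = mgh₂ + ½mv² ⇒ v = √(2g(h₁−h₂)) = √(2·14.1·12.0) = 18.3957 m/s = 60.35 ft/s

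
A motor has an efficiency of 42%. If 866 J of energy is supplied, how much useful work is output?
W_out = η·W_in = 0.42·866 = 363.72 J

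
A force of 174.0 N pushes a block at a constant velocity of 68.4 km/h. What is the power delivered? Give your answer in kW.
Convert to SI: F = 174.0 N, v = 19.0 m/s
P = Fv = (174.0)(19.0) = 3306.0 W = 3.306 kW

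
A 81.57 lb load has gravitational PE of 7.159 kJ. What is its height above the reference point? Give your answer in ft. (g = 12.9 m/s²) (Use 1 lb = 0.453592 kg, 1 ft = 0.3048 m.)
Convert to SI: m = 36.9995 kg, PE = 7159.0 J
h = PE/(mg) = 7159.0/(36.9995·12.9) = 14.9992 m = 49.21 ft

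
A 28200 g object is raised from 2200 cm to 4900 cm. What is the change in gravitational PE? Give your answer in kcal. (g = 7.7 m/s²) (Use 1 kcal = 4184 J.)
Convert to SI: m = 28.2 kg, Δh = 27.0 m
ΔPE = mgΔh = (28.2)(7.7)(27.0) = 5862.78 J = 1.401 kcal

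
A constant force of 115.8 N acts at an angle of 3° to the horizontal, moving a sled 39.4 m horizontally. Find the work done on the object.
W = F·d·cosθ = (115.8)(39.4)cos(3°) = 4556 J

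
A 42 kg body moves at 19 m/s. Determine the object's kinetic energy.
KE = ½mv² = ½(42)(19)² = 7581.0 J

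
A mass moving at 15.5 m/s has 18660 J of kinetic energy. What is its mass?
m = 2·KE/v² = 2·18660/(15.5)² = 155.3 kg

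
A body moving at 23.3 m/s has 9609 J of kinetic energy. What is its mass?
m = 2·KE/v² = 2·9609/(23.3)² = 35.4 kg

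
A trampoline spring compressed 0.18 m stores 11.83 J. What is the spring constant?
k = 2·PE/x² = 2·11.83/(0.18)² = 730.2 N/m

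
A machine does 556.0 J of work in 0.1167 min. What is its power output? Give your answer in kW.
Convert to SI: W = 556.0 J, t = 7.002 s
P = W/t = 556.0/7.002 = 79.4059 W = 0.07941 kW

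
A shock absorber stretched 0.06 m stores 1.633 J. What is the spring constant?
k = 2·PE/x² = 2·1.633/(0.06)² = 907.2 N/m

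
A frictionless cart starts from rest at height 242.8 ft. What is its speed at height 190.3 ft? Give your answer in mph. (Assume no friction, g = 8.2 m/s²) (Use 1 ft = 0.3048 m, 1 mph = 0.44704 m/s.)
Convert to SI: h₁−h₂ = 16.002 m
mgh₁ = mgh₂ + ½mv² ⇒ v = √(2g(h₁−h₂)) = √(2·8.2·16.002) = 16.1998 m/s = 36.24 mph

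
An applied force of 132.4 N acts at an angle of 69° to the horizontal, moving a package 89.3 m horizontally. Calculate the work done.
W = F·d·cosθ = (132.4)(89.3)cos(69°) = 4237 J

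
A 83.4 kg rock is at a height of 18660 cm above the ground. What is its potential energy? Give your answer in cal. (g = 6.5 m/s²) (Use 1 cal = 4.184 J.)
Convert to SI: m = 83.4 kg, h = 186.6 m
PE = mgh = (83.4)(6.5)(186.6) = 101156 J = 24180 cal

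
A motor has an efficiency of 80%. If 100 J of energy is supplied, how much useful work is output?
W_out = η·W_in = 0.8·100 = 80.0 J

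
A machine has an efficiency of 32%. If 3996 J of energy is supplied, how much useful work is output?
W_out = η·W_in = 0.32·3996 = 1278.72 J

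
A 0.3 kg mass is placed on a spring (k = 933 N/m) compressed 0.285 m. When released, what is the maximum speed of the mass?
½kx² = ½mv² ⇒ v = x√(k/m) = (0.285)√(933/0.3) = 15.89 m/s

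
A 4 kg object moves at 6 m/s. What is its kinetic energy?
KE = ½mv² = ½(4)(6)² = 72.0 J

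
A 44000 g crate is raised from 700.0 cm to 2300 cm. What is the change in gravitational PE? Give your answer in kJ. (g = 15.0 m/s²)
Convert to SI: m = 44.0 kg, Δh = 16.0 m
ΔPE = mgΔh = (44.0)(15.0)(16.0) = 10560.0 J = 10.56 kJ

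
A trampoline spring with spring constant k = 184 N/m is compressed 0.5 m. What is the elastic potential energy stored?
PE = ½kx² = ½(184)(0.5)² = 23.0 J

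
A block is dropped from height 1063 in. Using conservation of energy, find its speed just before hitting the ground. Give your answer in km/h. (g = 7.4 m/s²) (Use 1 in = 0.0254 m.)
Convert to SI: h = 27.0002 m
mgh = ½mv² ⇒ v = √(2gh) = √(2·7.4·27.0002) = 19.9901 m/s = 71.96 km/h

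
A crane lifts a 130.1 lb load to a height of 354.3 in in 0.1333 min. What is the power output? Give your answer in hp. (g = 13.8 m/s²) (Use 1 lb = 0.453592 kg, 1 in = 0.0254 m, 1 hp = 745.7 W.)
Convert to SI: m = 59.0123 kg, h = 8.99922 m, t = 7.998 s
P = mgh/t = (59.0123)(13.8)(8.99922)/7.998 = 916.316 W = 1.229 hp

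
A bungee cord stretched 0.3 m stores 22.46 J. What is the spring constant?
k = 2·PE/x² = 2·22.46/(0.3)² = 499.1 N/m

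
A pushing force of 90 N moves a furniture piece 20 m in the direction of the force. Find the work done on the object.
W = F·d = (90)(20) = 1800 J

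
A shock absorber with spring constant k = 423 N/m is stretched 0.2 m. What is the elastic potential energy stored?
PE = ½kx² = ½(423)(0.2)² = 8.46 J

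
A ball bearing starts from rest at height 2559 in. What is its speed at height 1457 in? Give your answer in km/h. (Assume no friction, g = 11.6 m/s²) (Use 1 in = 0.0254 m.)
Convert to SI: h₁−h₂ = 27.9908 m
mgh₁ = mgh₂ + ½mv² ⇒ v = √(2g(h₁−h₂)) = √(2·11.6·27.9908) = 25.4831 m/s = 91.74 km/h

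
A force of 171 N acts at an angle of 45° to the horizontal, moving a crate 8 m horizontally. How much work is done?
W = F·d·cosθ = (171)(8)cos(45°) = 967.3 J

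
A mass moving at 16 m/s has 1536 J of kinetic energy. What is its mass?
m = 2·KE/v² = 2·1536/(16)² = 12.0 kg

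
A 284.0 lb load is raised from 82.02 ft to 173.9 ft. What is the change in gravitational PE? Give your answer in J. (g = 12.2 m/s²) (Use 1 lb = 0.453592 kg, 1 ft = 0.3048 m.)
Convert to SI: m = 128.82 kg, Δh = 28.005 m
ΔPE = mgΔh = (128.82)(12.2)(28.005) = 44010 J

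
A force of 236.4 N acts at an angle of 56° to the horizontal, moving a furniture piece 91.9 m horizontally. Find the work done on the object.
W = F·d·cosθ = (236.4)(91.9)cos(56°) = 12150 J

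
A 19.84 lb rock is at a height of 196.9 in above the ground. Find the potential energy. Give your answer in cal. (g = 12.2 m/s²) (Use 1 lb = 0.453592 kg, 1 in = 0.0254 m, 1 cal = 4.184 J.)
Convert to SI: m = 8.99927 kg, h = 5.00126 m
PE = mgh = (8.99927)(12.2)(5.00126) = 549.094 J = 131.2 cal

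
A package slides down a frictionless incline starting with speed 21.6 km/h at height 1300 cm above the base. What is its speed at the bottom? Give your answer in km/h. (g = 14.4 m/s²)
Convert to SI: v₀ = 6.0 m/s, h = 13.0 m
½mv₀² + mgh = ½mv² ⇒ v = √(v₀² + 2gh) = √(6.0² + 2·14.4·13.0) = 20.2583 m/s = 72.93 km/h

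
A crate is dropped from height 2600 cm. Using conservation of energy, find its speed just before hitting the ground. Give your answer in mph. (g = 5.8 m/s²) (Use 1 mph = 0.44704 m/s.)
Convert to SI: h = 26.0 m
mgh = ½mv² ⇒ v = √(2gh) = √(2·5.8·26.0) = 17.3666 m/s = 38.85 mph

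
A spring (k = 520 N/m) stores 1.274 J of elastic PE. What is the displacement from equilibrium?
x = √(2·PE/k) = √(2·1.274/520) = 0.07 m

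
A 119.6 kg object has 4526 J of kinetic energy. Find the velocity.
v = √(2·KE/m) = √(2·4526/119.6) = 8.7 m/s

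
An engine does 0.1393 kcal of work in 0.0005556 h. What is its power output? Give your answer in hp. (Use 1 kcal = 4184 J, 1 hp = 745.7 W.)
Convert to SI: W = 582.831 J, t = 2.00016 s
P = W/t = 582.831/2.00016 = 291.392 W = 0.3908 hp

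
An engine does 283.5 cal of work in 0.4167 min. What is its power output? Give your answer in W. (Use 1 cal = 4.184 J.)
Convert to SI: W = 1186.16 J, t = 25.002 s
P = W/t = 1186.16/25.002 = 47.44 W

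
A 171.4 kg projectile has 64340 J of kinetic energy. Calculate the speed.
v = √(2·KE/m) = √(2·64340/171.4) = 27.4 m/s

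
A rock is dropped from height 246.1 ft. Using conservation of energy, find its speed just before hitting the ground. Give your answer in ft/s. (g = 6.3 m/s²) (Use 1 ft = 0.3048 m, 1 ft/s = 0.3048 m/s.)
Convert to SI: h = 75.0113 m
mgh = ½mv² ⇒ v = √(2gh) = √(2·6.3·75.0113) = 30.7432 m/s = 100.9 ft/s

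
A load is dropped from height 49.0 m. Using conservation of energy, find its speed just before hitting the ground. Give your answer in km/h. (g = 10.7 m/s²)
mgh = ½mv² ⇒ v = √(2gh) = √(2·10.7·49.0) = 32.3821 m/s = 116.6 km/h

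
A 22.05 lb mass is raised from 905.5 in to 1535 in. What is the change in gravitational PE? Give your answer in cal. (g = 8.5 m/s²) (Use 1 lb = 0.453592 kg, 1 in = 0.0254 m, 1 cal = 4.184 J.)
Convert to SI: m = 10.0017 kg, Δh = 15.9893 m
ΔPE = mgΔh = (10.0017)(8.5)(15.9893) = 1359.32 J = 324.9 cal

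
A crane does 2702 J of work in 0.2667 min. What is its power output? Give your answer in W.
Convert to SI: W = 2702.0 J, t = 16.002 s
P = W/t = 2702.0/16.002 = 168.9 W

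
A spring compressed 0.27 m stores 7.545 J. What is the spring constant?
k = 2·PE/x² = 2·7.545/(0.27)² = 207.0 N/m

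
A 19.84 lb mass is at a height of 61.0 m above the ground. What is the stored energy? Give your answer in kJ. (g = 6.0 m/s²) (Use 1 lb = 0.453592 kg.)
Convert to SI: m = 8.99927 kg, h = 61.0 m
PE = mgh = (8.99927)(6.0)(61.0) = 3293.73 J = 3.294 kJ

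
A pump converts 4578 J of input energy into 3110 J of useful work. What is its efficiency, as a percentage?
η = W_out/W_in = 3110/4578 = 67.93%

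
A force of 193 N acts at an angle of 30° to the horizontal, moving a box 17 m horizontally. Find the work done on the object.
W = F·d·cosθ = (193)(17)cos(30°) = 2841 J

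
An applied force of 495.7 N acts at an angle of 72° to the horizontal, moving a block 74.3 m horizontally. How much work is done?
W = F·d·cosθ = (495.7)(74.3)cos(72°) = 11380 J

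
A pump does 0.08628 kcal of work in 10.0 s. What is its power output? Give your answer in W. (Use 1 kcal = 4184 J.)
Convert to SI: W = 360.996 J, t = 10.0 s
P = W/t = 360.996/10.0 = 36.1 W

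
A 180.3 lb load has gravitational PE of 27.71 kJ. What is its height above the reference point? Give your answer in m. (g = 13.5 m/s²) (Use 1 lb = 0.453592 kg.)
Convert to SI: m = 81.7826 kg, PE = 27710.0 J
h = PE/(mg) = 27710.0/(81.7826·13.5) = 25.1 m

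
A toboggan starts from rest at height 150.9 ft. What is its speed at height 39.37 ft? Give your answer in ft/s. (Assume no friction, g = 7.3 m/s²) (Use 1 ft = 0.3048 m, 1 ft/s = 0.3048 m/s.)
Convert to SI: h₁−h₂ = 33.9943 m
mgh₁ = mgh₂ + ½mv² ⇒ v = √(2g(h₁−h₂)) = √(2·7.3·33.9943) = 22.2782 m/s = 73.09 ft/s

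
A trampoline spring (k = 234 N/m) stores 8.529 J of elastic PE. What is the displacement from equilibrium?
x = √(2·PE/k) = √(2·8.529/234) = 0.27 m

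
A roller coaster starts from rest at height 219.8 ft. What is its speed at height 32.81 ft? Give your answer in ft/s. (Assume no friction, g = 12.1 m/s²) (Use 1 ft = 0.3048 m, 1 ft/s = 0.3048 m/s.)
Convert to SI: h₁−h₂ = 56.9946 m
mgh₁ = mgh₂ + ½mv² ⇒ v = √(2g(h₁−h₂)) = √(2·12.1·56.9946) = 37.1385 m/s = 121.8 ft/s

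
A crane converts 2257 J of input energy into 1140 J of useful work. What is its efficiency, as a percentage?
η = W_out/W_in = 1140/2257 = 50.51%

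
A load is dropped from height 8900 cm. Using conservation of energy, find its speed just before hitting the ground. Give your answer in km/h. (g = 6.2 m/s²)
Convert to SI: h = 89.0 m
mgh = ½mv² ⇒ v = √(2gh) = √(2·6.2·89.0) = 33.2205 m/s = 119.6 km/h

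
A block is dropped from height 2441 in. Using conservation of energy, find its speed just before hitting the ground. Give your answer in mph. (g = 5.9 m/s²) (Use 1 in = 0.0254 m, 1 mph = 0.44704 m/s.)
Convert to SI: h = 62.0014 m
mgh = ½mv² ⇒ v = √(2gh) = √(2·5.9·62.0014) = 27.0484 m/s = 60.51 mph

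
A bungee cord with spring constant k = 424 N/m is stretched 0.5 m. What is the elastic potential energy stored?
PE = ½kx² = ½(424)(0.5)² = 53.0 J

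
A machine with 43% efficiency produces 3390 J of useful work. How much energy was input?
W_in = W_out/η = 3390/0.43 = 7884 J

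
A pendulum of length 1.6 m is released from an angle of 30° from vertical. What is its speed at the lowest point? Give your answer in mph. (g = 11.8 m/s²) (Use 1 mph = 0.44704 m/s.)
h = L(1 − cosθ) = 1.6(1 − cos30°) = 0.214359 m
v = √(2gh) = √(2·11.8·0.214359) = 2.2492 m/s = 5.031 mph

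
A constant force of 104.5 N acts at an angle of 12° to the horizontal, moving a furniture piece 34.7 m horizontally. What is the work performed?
W = F·d·cosθ = (104.5)(34.7)cos(12°) = 3547 J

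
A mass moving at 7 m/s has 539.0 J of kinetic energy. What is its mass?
m = 2·KE/v² = 2·539.0/(7)² = 22.0 kg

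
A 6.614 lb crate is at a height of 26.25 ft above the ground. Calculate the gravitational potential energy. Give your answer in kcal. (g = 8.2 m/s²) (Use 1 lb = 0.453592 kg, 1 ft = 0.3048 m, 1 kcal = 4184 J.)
Convert to SI: m = 3.00006 kg, h = 8.001 m
PE = mgh = (3.00006)(8.2)(8.001) = 196.828 J = 0.04704 kcal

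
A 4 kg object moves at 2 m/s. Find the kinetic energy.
KE = ½mv² = ½(4)(2)² = 8.0 J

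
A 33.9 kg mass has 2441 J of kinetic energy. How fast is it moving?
v = √(2·KE/m) = √(2·2441/33.9) = 12.0 m/s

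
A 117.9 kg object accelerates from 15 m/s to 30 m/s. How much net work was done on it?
W = ΔKE = ½m(v₂² − v₁²) = ½(117.9)(30² − 15²) = 39791.25 J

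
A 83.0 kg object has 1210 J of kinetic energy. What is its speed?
v = √(2·KE/m) = √(2·1210/83.0) = 5.4 m/s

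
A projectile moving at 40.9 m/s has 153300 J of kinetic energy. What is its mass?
m = 2·KE/v² = 2·153300/(40.9)² = 183.3 kg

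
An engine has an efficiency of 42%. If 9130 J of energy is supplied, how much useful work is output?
W_out = η·W_in = 0.42·9130 = 3834.6 J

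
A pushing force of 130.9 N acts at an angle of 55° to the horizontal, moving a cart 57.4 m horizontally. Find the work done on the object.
W = F·d·cosθ = (130.9)(57.4)cos(55°) = 4310 J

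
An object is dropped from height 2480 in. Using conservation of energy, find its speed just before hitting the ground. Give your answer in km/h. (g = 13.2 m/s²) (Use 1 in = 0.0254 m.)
Convert to SI: h = 62.992 m
mgh = ½mv² ⇒ v = √(2gh) = √(2·13.2·62.992) = 40.7798 m/s = 146.8 km/h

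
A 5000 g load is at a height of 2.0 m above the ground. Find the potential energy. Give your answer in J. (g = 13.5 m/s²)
Convert to SI: m = 5.0 kg, h = 2.0 m
PE = mgh = (5.0)(13.5)(2.0) = 135.0 J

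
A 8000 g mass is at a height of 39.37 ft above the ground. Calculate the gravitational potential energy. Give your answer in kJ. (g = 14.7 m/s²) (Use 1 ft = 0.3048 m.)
Convert to SI: m = 8.0 kg, h = 12.0 m
PE = mgh = (8.0)(14.7)(12.0) = 1411.2 J = 1.411 kJ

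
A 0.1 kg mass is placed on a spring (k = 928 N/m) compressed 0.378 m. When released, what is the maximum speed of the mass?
½kx² = ½mv² ⇒ v = x√(k/m) = (0.378)√(928/0.1) = 36.41 m/s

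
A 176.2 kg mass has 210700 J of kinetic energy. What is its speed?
v = √(2·KE/m) = √(2·210700/176.2) = 48.9 m/s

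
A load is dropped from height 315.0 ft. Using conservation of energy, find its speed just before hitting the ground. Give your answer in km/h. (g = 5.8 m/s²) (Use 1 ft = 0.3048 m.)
Convert to SI: h = 96.012 m
mgh = ½mv² ⇒ v = √(2gh) = √(2·5.8·96.012) = 33.3727 m/s = 120.1 km/h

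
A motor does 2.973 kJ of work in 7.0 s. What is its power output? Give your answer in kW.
Convert to SI: W = 2973.0 J, t = 7.0 s
P = W/t = 2973.0/7.0 = 424.714 W = 0.4247 kW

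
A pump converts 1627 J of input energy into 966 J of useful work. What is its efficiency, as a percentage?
η = W_out/W_in = 966/1627 = 59.37%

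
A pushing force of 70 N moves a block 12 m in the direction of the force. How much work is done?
W = F·d = (70)(12) = 840.0 J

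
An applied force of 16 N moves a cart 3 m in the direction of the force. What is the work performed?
W = F·d = (16)(3) = 48.0 J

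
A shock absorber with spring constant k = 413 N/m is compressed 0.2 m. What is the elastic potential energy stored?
PE = ½kx² = ½(413)(0.2)² = 8.26 J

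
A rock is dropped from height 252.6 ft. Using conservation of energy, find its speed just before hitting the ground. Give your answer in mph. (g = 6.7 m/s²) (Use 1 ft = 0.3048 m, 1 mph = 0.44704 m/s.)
Convert to SI: h = 76.9925 m
mgh = ½mv² ⇒ v = √(2gh) = √(2·6.7·76.9925) = 32.1201 m/s = 71.85 mph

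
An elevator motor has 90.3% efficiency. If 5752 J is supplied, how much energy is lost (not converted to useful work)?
W_lost = W_in(1 − η) = 5752·(1 − 0.903) = 557.9 J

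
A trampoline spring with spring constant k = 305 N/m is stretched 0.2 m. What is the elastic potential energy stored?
PE = ½kx² = ½(305)(0.2)² = 6.1 J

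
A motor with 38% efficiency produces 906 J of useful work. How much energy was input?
W_in = W_out/η = 906/0.38 = 2384 J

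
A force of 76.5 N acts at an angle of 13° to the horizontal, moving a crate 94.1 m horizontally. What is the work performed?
W = F·d·cosθ = (76.5)(94.1)cos(13°) = 7014 J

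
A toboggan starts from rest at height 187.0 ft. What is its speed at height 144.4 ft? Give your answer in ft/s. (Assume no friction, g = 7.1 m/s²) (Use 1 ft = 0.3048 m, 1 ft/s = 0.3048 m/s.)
Convert to SI: h₁−h₂ = 12.9845 m
mgh₁ = mgh₂ + ½mv² ⇒ v = √(2g(h₁−h₂)) = √(2·7.1·12.9845) = 13.5786 m/s = 44.55 ft/s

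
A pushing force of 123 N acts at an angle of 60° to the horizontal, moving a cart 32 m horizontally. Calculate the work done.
W = F·d·cosθ = (123)(32)cos(60°) = 1968 J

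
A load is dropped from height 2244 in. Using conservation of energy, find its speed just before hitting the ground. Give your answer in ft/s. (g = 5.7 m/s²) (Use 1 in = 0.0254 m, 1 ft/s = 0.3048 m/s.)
Convert to SI: h = 56.9976 m
mgh = ½mv² ⇒ v = √(2gh) = √(2·5.7·56.9976) = 25.4906 m/s = 83.63 ft/s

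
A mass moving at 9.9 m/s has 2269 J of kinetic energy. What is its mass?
m = 2·KE/v² = 2·2269/(9.9)² = 46.3 kg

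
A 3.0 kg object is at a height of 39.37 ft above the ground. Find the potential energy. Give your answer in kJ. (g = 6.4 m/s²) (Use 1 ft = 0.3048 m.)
Convert to SI: m = 3.0 kg, h = 12.0 m
PE = mgh = (3.0)(6.4)(12.0) = 230.4 J = 0.2304 kJ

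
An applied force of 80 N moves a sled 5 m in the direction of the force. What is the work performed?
W = F·d = (80)(5) = 400.0 J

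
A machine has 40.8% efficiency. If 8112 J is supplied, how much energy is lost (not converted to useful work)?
W_lost = W_in(1 − η) = 8112·(1 − 0.408) = 4802 J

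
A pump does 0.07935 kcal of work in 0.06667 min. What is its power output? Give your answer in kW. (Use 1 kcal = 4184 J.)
Convert to SI: W = 332.0 J, t = 4.0002 s
P = W/t = 332.0/4.0002 = 82.996 W = 0.083 kW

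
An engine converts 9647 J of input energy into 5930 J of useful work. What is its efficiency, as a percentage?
η = W_out/W_in = 5930/9647 = 61.47%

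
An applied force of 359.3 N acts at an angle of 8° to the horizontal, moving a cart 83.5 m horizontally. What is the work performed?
W = F·d·cosθ = (359.3)(83.5)cos(8°) = 29710 J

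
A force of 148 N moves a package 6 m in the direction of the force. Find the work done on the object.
W = F·d = (148)(6) = 888.0 J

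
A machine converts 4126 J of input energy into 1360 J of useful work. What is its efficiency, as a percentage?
η = W_out/W_in = 1360/4126 = 32.96%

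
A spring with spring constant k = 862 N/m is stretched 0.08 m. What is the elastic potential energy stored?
PE = ½kx² = ½(862)(0.08)² = 2.758 J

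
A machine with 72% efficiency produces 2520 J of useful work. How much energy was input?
W_in = W_out/η = 2520/0.72 = 3500 J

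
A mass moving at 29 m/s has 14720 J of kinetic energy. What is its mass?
m = 2·KE/v² = 2·14720/(29)² = 35.01 kg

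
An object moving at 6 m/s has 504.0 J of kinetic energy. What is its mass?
m = 2·KE/v² = 2·504.0/(6)² = 28.0 kg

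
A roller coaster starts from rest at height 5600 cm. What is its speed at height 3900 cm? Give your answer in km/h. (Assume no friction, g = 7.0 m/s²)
Convert to SI: h₁−h₂ = 17.0 m
mgh₁ = mgh₂ + ½mv² ⇒ v = √(2g(h₁−h₂)) = √(2·7.0·17.0) = 15.4272 m/s = 55.54 km/h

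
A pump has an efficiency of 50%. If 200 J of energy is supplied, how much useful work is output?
W_out = η·W_in = 0.5·200 = 100.0 J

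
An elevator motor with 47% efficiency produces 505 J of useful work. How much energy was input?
W_in = W_out/η = 505/0.47 = 1074 J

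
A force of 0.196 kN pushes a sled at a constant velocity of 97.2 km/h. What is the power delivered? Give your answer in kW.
Convert to SI: F = 196.0 N, v = 27.0 m/s
P = Fv = (196.0)(27.0) = 5292.0 W = 5.292 kW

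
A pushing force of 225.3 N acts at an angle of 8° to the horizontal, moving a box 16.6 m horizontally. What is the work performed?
W = F·d·cosθ = (225.3)(16.6)cos(8°) = 3704 J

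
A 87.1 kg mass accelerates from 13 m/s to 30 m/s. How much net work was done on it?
W = ΔKE = ½m(v₂² − v₁²) = ½(87.1)(30² − 13²) = 31835.05 J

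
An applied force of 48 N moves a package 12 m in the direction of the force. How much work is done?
W = F·d = (48)(12) = 576.0 J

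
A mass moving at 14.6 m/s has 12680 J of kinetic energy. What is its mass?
m = 2·KE/v² = 2·12680/(14.6)² = 119.0 kg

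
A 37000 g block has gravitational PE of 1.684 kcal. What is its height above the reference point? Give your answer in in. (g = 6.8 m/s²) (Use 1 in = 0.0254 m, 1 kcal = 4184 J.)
Convert to SI: m = 37.0 kg, PE = 7045.86 J
h = PE/(mg) = 7045.86/(37.0·6.8) = 28.0042 m = 1103 in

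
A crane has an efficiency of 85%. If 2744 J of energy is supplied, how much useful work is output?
W_out = η·W_in = 0.85·2744 = 2332.4 J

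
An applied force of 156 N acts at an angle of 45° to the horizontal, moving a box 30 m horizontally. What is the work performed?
W = F·d·cosθ = (156)(30)cos(45°) = 3309 J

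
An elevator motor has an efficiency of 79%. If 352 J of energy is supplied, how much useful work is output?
W_out = η·W_in = 0.79·352 = 278.08 J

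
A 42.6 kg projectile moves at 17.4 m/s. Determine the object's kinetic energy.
KE = ½mv² = ½(42.6)(17.4)² = 6449 J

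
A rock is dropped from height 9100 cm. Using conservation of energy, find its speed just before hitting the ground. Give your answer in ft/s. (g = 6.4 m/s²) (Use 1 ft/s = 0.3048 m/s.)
Convert to SI: h = 91.0 m
mgh = ½mv² ⇒ v = √(2gh) = √(2·6.4·91.0) = 34.1292 m/s = 112.0 ft/s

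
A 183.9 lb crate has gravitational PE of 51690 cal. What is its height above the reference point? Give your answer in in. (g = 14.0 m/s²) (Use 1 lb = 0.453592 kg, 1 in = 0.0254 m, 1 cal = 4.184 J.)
Convert to SI: m = 83.4156 kg, PE = 216271 J
h = PE/(mg) = 216271/(83.4156·14.0) = 185.192 m = 7291 in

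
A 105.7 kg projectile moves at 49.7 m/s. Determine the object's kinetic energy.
KE = ½mv² = ½(105.7)(49.7)² = 130500 J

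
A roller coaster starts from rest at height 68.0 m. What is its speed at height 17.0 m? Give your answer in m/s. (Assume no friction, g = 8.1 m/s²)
mgh₁ = mgh₂ + ½mv² ⇒ v = √(2g(h₁−h₂)) = √(2·8.1·51.0) = 28.74 m/s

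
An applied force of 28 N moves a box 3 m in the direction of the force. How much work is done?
W = F·d = (28)(3) = 84.0 J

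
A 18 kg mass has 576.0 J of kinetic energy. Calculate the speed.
v = √(2·KE/m) = √(2·576.0/18) = 8.0 m/s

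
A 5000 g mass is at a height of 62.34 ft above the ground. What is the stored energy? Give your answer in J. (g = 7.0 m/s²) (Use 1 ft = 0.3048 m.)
Convert to SI: m = 5.0 kg, h = 19.0012 m
PE = mgh = (5.0)(7.0)(19.0012) = 665.0 J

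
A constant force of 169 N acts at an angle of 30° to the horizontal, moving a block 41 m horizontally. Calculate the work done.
W = F·d·cosθ = (169)(41)cos(30°) = 6001 J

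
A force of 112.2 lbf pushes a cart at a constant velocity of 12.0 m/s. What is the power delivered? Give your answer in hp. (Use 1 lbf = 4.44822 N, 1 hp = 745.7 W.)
Convert to SI: F = 499.09 N, v = 12.0 m/s
P = Fv = (499.09)(12.0) = 5989.08 W = 8.031 hp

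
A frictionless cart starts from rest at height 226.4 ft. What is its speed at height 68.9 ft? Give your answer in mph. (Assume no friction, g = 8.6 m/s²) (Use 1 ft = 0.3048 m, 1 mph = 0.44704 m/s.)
Convert to SI: h₁−h₂ = 48.006 m
mgh₁ = mgh₂ + ½mv² ⇒ v = √(2g(h₁−h₂)) = √(2·8.6·48.006) = 28.7351 m/s = 64.28 mph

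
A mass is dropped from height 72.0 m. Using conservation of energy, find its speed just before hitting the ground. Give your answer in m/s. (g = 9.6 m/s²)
mgh = ½mv² ⇒ v = √(2gh) = √(2·9.6·72.0) = 37.18 m/s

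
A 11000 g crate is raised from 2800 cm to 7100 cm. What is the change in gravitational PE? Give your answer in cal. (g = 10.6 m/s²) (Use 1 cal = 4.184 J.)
Convert to SI: m = 11.0 kg, Δh = 43.0 m
ΔPE = mgΔh = (11.0)(10.6)(43.0) = 5013.8 J = 1198 cal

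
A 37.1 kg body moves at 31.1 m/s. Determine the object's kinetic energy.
KE = ½mv² = ½(37.1)(31.1)² = 17940 J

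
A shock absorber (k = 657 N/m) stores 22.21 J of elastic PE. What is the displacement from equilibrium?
x = √(2·PE/k) = √(2·22.21/657) = 0.26 m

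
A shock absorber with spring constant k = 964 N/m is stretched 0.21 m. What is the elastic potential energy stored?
PE = ½kx² = ½(964)(0.21)² = 21.26 J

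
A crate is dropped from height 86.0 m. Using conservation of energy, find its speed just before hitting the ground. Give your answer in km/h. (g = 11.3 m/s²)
mgh = ½mv² ⇒ v = √(2gh) = √(2·11.3·86.0) = 44.0863 m/s = 158.7 km/h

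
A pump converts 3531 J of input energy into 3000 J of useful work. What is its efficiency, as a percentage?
η = W_out/W_in = 3000/3531 = 84.96%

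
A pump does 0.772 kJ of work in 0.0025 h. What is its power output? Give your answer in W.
Convert to SI: W = 772.0 J, t = 9.0 s
P = W/t = 772.0/9.0 = 85.78 W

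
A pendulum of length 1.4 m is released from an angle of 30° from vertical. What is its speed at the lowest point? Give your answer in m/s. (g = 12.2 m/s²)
h = L(1 − cosθ) = 1.4(1 − cos30°) = 0.187564 m
v = √(2gh) = √(2·12.2·0.187564) = 2.139 m/s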